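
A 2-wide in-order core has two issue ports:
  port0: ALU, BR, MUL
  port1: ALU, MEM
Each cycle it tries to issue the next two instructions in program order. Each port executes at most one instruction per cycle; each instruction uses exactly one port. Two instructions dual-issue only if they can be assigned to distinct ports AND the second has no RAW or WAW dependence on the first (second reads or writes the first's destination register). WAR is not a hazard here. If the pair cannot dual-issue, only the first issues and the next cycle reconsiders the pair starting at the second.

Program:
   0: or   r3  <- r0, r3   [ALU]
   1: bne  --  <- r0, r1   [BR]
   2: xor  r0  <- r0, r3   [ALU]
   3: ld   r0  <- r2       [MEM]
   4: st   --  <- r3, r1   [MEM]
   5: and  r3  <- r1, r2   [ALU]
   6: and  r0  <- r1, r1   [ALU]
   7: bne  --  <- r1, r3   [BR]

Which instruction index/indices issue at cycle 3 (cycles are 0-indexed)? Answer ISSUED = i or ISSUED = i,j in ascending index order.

ISSUED = 4,5

[0] i0/i1  or.ALU bne.BR  -- 2-wide
[1] i2  xor.ALU  -- WAW r0
[2] i3  ld.MEM  -- no-port MEM/MEM
[3] i4/i5  st.MEM and.ALU  -- 2-wide
[4] i6/i7  and.ALU bne.BR  -- 2-wide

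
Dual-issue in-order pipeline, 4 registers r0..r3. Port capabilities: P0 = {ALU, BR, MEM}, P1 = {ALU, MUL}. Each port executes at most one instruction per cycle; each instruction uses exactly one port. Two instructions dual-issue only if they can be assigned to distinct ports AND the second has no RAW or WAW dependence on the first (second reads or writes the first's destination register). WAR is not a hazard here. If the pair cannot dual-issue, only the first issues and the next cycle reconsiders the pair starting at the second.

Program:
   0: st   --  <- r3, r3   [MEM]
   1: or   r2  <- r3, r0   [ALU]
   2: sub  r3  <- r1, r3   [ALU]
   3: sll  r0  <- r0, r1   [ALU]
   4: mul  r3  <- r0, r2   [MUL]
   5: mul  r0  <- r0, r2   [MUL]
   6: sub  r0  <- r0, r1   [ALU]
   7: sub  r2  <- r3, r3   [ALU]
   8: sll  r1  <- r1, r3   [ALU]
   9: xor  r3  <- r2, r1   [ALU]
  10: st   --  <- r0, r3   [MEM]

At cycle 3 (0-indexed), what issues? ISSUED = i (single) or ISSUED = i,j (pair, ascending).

#0 head=0: st+or i0/i1 pair
#1 head=2: sub+sll i2/i3 pair
#2 head=4: mul i4 no-port MUL/MUL
#3 head=5: mul i5 RAW+WAW r0
#4 head=6: sub+sub i6/i7 pair
#5 head=8: sll i8 RAW r1
#6 head=9: xor i9 RAW r3
#7 head=10: st i10 tail

ISSUED = 5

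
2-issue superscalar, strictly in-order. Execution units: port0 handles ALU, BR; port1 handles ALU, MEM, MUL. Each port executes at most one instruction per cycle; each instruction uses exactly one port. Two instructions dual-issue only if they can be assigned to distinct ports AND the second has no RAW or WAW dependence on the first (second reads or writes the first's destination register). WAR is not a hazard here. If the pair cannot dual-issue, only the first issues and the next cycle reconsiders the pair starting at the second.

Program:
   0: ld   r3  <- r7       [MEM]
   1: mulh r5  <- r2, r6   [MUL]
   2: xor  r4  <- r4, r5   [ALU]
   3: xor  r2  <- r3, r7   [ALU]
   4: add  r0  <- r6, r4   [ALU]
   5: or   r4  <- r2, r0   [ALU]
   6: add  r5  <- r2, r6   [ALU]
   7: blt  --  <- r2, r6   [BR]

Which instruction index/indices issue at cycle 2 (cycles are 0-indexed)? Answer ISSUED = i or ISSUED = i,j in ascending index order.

0. ld.MEM @i0  | no-port MEM/MUL
1. mulh.MUL @i1  | RAW r5
2. xor.ALU xor.ALU @i2&i3  | pair
3. add.ALU @i4  | RAW r0
4. or.ALU add.ALU @i5&i6  | pair
5. blt.BR @i7  | tail

ISSUED = 2,3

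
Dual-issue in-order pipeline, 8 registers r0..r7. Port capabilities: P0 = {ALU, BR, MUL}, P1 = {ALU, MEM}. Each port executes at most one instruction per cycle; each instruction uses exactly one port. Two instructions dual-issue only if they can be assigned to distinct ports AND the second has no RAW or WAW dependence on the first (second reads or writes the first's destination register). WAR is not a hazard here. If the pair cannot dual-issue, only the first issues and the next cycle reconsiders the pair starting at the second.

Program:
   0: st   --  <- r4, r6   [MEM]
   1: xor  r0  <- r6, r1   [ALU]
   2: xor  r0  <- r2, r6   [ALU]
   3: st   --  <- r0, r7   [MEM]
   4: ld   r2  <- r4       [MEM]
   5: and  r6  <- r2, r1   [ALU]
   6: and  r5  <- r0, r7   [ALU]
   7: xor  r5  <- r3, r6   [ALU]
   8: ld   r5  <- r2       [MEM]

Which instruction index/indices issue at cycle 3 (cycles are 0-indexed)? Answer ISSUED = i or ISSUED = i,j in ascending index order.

0. st xor @i0/i1  | pair
1. xor @i2  | RAW r0
2. st @i3  | no-port MEM/MEM
3. ld @i4  | RAW r2
4. and and @i5/i6  | pair
5. xor @i7  | WAW r5
6. ld @i8  | tail

ISSUED = 4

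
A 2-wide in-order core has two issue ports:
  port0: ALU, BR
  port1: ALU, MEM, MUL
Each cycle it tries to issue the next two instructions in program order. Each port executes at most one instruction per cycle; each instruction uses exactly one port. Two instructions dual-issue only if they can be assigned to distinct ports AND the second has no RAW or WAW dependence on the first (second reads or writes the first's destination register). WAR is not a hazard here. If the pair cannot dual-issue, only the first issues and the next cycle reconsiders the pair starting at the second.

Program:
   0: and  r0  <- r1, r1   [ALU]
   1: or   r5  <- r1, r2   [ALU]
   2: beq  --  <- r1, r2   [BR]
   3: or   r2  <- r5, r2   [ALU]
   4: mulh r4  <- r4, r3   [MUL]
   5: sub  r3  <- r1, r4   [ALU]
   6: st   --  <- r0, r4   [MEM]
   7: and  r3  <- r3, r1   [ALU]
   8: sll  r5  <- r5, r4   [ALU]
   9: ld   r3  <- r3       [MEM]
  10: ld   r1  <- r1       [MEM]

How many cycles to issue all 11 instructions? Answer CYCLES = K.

t=0 i0,i1:and+or ; 2-wide
t=1 i2,i3:beq+or ; 2-wide
t=2 i4:mulh ; RAW r4
t=3 i5,i6:sub+st ; 2-wide
t=4 i7,i8:and+sll ; 2-wide
t=5 i9:ld ; no-port MEM/MEM
t=6 i10:ld ; tail

CYCLES = 7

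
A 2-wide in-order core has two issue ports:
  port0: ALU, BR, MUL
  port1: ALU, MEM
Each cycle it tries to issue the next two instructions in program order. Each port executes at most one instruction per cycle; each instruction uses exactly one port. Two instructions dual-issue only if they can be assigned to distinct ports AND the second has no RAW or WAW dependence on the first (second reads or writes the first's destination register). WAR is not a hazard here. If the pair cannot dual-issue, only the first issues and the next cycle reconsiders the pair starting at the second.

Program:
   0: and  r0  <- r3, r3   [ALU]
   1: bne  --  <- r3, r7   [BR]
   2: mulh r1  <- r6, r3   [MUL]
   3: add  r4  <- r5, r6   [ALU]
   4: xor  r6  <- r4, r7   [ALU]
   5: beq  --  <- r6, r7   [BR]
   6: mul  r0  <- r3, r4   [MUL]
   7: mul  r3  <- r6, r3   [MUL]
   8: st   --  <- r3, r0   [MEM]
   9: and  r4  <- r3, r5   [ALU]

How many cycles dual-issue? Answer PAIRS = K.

[0] i0,i1  and bne  -- pair
[1] i2,i3  mulh add  -- pair
[2] i4  xor  -- RAW r6
[3] i5  beq  -- no-port BR/MUL
[4] i6  mul  -- no-port MUL/MUL
[5] i7  mul  -- RAW r3
[6] i8,i9  st and  -- pair

PAIRS = 3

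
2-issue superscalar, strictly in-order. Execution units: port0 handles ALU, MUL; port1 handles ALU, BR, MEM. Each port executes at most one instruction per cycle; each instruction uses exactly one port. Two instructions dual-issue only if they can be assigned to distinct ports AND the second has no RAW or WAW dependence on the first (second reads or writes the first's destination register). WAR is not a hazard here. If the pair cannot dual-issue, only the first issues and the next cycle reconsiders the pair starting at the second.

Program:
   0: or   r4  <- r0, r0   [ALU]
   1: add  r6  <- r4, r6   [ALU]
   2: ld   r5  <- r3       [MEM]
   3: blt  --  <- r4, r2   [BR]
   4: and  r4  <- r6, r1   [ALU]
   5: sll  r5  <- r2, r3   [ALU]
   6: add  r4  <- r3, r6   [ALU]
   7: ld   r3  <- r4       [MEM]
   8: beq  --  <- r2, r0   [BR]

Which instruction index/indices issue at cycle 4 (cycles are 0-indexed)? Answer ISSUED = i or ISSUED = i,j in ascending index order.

[0] i0  or.ALU  -- RAW r4
[1] i1&i2  add.ALU/ld.MEM  -- pair
[2] i3&i4  blt.BR/and.ALU  -- pair
[3] i5&i6  sll.ALU/add.ALU  -- pair
[4] i7  ld.MEM  -- no-port MEM/BR
[5] i8  beq.BR  -- tail

ISSUED = 7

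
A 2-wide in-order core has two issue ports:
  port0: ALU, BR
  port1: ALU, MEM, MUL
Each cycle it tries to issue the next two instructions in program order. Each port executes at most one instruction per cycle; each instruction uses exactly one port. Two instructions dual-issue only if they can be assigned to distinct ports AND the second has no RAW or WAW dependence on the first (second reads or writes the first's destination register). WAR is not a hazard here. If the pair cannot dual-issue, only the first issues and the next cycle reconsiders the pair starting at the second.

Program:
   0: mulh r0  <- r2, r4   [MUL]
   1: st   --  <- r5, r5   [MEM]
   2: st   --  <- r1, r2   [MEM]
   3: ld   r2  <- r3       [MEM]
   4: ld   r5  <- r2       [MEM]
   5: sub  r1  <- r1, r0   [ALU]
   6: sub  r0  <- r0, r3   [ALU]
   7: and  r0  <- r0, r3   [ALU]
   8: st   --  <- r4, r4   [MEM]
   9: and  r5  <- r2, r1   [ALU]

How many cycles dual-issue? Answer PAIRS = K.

PAIRS = 2

0. mulh @i0  | no-port MUL/MEM
1. st @i1  | no-port MEM/MEM
2. st @i2  | no-port MEM/MEM
3. ld @i3  | no-port MEM/MEM
4. ld sub @i4/i5  | pair
5. sub @i6  | RAW+WAW r0
6. and st @i7/i8  | pair
7. and @i9  | tail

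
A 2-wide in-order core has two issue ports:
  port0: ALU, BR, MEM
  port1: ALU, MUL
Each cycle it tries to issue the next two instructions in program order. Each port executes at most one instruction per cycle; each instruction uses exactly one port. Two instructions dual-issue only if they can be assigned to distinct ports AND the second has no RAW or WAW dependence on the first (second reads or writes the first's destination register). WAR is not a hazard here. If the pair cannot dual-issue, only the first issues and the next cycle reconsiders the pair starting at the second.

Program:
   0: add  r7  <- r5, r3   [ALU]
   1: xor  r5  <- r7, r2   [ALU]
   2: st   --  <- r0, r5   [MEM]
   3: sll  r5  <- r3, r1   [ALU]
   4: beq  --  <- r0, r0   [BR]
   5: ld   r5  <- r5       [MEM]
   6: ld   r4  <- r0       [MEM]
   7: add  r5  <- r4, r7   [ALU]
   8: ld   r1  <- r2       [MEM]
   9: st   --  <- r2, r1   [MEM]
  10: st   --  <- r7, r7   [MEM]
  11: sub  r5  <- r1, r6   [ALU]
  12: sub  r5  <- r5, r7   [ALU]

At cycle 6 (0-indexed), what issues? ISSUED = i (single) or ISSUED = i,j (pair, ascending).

t=0 i0:add.ALU ; RAW r7
t=1 i1:xor.ALU ; RAW r5
t=2 i2,i3:st.MEM+sll.ALU ; dual
t=3 i4:beq.BR ; no-port BR/MEM
t=4 i5:ld.MEM ; no-port MEM/MEM
t=5 i6:ld.MEM ; RAW r4
t=6 i7,i8:add.ALU+ld.MEM ; dual
t=7 i9:st.MEM ; no-port MEM/MEM
t=8 i10,i11:st.MEM+sub.ALU ; dual
t=9 i12:sub.ALU ; tail

ISSUED = 7,8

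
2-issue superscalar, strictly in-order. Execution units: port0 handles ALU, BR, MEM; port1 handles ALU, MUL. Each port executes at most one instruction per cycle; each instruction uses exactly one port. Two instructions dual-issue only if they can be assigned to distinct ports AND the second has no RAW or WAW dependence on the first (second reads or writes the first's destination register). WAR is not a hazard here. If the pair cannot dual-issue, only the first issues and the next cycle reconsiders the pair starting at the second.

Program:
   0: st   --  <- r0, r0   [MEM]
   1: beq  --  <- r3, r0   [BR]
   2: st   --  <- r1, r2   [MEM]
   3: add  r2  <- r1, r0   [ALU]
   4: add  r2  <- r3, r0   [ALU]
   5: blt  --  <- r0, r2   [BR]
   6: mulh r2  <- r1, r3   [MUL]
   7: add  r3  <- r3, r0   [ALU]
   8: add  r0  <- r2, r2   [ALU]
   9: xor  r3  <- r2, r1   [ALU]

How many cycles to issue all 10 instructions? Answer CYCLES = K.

CYCLES = 7

t=0 i0:st ; no-port MEM/BR
t=1 i1:beq ; no-port BR/MEM
t=2 i2,i3:st/add ; pair
t=3 i4:add ; RAW r2
t=4 i5,i6:blt/mulh ; pair
t=5 i7,i8:add/add ; pair
t=6 i9:xor ; tail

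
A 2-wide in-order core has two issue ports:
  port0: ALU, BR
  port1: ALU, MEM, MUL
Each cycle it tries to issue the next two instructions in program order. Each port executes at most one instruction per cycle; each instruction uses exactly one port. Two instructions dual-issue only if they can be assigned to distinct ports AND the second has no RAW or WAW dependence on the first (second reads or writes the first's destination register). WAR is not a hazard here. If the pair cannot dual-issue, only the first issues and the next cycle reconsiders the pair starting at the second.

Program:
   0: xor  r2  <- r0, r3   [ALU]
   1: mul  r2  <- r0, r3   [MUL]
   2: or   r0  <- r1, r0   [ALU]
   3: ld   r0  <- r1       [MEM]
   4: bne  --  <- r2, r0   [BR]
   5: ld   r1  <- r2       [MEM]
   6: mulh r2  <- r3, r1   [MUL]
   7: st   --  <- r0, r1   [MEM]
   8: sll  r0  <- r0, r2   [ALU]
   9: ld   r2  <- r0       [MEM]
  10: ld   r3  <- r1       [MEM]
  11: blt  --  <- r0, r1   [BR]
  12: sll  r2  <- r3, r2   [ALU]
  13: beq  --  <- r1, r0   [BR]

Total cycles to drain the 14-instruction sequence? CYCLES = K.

CYCLES = 9

[0] i0  xor  -- WAW r2
[1] i1+i2  mul or  -- dual
[2] i3  ld  -- RAW r0
[3] i4+i5  bne ld  -- dual
[4] i6  mulh  -- no-port MUL/MEM
[5] i7+i8  st sll  -- dual
[6] i9  ld  -- no-port MEM/MEM
[7] i10+i11  ld blt  -- dual
[8] i12+i13  sll beq  -- dual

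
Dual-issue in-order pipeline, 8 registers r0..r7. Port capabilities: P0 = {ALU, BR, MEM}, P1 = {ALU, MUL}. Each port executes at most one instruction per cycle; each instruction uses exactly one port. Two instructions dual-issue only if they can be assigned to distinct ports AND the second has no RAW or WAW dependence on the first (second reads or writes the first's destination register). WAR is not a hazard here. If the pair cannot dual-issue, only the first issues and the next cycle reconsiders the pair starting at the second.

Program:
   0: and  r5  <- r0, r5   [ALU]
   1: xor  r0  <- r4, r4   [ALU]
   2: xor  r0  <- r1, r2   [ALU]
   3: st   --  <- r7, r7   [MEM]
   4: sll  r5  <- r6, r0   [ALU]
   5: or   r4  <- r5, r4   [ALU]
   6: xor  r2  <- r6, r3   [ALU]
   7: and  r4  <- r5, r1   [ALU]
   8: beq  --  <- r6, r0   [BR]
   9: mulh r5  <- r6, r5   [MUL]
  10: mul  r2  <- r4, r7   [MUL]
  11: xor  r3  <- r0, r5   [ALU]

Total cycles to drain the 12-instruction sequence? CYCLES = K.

#0 head=0: and xor i0/i1 2-wide
#1 head=2: xor st i2/i3 2-wide
#2 head=4: sll i4 RAW r5
#3 head=5: or xor i5/i6 2-wide
#4 head=7: and beq i7/i8 2-wide
#5 head=9: mulh i9 no-port MUL/MUL
#6 head=10: mul xor i10/i11 2-wide

CYCLES = 7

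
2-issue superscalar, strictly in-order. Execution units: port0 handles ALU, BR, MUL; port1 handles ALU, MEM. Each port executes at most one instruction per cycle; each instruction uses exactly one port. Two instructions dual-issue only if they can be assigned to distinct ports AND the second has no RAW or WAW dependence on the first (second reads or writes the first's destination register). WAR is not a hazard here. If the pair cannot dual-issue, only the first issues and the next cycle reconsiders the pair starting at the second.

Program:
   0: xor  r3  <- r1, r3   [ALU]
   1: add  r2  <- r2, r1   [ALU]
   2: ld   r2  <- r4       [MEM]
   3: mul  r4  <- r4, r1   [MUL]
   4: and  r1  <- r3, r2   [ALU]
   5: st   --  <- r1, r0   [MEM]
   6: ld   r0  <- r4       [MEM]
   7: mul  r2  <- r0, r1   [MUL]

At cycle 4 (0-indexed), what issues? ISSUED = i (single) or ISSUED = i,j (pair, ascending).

ISSUED = 6

#0 head=0: xor.ALU/add.ALU i0,i1 pair
#1 head=2: ld.MEM/mul.MUL i2,i3 pair
#2 head=4: and.ALU i4 RAW r1
#3 head=5: st.MEM i5 no-port MEM/MEM
#4 head=6: ld.MEM i6 RAW r0
#5 head=7: mul.MUL i7 tail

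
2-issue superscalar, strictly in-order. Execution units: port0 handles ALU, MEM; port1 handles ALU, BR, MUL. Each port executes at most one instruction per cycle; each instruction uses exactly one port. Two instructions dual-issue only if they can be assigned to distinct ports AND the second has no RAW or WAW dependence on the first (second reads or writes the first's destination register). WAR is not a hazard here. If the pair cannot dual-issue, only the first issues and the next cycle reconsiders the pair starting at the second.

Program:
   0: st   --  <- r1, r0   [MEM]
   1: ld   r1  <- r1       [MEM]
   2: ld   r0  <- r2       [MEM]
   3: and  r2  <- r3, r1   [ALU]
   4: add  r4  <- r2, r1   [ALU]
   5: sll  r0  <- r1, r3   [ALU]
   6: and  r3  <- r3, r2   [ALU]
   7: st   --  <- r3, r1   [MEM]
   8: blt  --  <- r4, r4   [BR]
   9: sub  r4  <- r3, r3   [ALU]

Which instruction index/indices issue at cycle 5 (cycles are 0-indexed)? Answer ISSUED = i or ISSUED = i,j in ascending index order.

[0] i0  st  -- no-port MEM/MEM
[1] i1  ld  -- no-port MEM/MEM
[2] i2,i3  ld and  -- 2-wide
[3] i4,i5  add sll  -- 2-wide
[4] i6  and  -- RAW r3
[5] i7,i8  st blt  -- 2-wide
[6] i9  sub  -- tail

ISSUED = 7,8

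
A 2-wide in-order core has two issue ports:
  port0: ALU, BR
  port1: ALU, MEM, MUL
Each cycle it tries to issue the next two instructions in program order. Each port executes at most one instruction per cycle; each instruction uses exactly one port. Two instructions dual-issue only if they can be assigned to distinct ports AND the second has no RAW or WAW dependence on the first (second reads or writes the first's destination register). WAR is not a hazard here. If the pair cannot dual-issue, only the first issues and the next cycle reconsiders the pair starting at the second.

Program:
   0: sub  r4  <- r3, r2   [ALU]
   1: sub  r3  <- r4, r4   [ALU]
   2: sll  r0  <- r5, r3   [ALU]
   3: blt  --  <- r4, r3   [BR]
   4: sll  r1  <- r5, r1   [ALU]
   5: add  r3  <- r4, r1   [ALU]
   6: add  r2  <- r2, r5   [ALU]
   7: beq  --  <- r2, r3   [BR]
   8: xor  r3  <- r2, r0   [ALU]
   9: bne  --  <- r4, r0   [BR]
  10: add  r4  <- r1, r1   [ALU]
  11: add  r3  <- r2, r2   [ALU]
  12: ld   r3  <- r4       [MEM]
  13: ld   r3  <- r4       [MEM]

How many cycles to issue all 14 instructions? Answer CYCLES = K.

c0: i0 sub.ALU  RAW r4
c1: i1 sub.ALU  RAW r3
c2: i2/i3 sll.ALU/blt.BR  dual
c3: i4 sll.ALU  RAW r1
c4: i5/i6 add.ALU/add.ALU  dual
c5: i7/i8 beq.BR/xor.ALU  dual
c6: i9/i10 bne.BR/add.ALU  dual
c7: i11 add.ALU  WAW r3
c8: i12 ld.MEM  no-port MEM/MEM
c9: i13 ld.MEM  tail

CYCLES = 10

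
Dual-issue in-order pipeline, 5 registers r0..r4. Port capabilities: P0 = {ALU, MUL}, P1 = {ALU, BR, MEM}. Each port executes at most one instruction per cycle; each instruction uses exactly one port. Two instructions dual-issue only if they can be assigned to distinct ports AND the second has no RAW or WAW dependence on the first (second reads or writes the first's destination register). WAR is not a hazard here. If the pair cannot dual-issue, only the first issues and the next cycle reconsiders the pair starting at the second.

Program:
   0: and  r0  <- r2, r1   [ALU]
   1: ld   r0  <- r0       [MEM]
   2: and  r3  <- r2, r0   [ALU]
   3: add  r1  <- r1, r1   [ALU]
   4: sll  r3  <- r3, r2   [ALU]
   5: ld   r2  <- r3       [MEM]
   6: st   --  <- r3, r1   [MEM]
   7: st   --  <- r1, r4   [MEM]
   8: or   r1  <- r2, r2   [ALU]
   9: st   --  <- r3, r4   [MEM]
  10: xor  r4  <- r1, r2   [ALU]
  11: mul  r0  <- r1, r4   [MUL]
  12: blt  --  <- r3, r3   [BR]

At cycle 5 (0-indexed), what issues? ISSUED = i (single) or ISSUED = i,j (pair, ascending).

#0 head=0: and.ALU i0 RAW+WAW r0
#1 head=1: ld.MEM i1 RAW r0
#2 head=2: and.ALU+add.ALU i2,i3 pair
#3 head=4: sll.ALU i4 RAW r3
#4 head=5: ld.MEM i5 no-port MEM/MEM
#5 head=6: st.MEM i6 no-port MEM/MEM
#6 head=7: st.MEM+or.ALU i7,i8 pair
#7 head=9: st.MEM+xor.ALU i9,i10 pair
#8 head=11: mul.MUL+blt.BR i11,i12 pair

ISSUED = 6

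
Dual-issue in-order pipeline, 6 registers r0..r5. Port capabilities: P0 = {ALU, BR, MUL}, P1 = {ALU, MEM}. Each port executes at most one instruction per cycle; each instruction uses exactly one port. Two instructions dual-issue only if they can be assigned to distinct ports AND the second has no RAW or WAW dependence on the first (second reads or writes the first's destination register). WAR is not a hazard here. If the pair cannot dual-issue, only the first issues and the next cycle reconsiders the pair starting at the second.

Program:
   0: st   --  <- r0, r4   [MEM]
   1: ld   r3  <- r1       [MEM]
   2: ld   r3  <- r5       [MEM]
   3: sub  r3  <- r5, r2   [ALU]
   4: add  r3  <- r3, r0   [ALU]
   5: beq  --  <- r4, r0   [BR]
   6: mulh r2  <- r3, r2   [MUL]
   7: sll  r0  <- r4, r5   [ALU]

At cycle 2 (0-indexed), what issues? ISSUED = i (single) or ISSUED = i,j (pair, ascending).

ISSUED = 2

[0] i0  st.MEM  -- no-port MEM/MEM
[1] i1  ld.MEM  -- no-port MEM/MEM
[2] i2  ld.MEM  -- WAW r3
[3] i3  sub.ALU  -- RAW+WAW r3
[4] i4/i5  add.ALU;beq.BR  -- 2-wide
[5] i6/i7  mulh.MUL;sll.ALU  -- 2-wide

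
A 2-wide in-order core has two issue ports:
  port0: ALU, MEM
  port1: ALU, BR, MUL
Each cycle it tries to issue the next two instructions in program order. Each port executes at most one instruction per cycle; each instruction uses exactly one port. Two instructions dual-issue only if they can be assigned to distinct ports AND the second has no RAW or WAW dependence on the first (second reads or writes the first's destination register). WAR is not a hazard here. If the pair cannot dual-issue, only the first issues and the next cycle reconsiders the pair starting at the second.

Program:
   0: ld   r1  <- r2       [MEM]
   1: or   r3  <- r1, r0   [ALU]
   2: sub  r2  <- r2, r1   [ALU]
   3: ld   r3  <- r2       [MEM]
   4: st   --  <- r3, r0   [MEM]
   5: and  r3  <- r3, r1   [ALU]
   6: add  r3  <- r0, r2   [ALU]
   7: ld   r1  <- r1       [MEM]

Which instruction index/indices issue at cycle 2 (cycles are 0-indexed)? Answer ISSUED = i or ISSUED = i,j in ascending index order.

[0] i0  ld  -- RAW r1
[1] i1,i2  or;sub  -- 2-wide
[2] i3  ld  -- no-port MEM/MEM
[3] i4,i5  st;and  -- 2-wide
[4] i6,i7  add;ld  -- 2-wide

ISSUED = 3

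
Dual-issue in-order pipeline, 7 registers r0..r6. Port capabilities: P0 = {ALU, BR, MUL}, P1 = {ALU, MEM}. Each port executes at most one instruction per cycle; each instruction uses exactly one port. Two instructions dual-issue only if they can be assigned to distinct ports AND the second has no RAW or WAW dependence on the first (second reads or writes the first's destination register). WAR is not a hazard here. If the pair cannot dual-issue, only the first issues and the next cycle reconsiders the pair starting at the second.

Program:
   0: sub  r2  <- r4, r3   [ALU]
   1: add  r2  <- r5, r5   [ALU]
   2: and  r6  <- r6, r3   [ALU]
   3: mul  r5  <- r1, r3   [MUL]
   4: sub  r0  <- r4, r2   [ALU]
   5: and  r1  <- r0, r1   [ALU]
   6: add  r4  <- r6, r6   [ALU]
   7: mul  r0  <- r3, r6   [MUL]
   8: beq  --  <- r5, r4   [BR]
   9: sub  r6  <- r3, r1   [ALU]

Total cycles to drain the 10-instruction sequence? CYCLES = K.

  cy0 -> i0 (sub) WAW r2
  cy1 -> i1&i2 (add/and) dual
  cy2 -> i3&i4 (mul/sub) dual
  cy3 -> i5&i6 (and/add) dual
  cy4 -> i7 (mul) no-port MUL/BR
  cy5 -> i8&i9 (beq/sub) dual

CYCLES = 6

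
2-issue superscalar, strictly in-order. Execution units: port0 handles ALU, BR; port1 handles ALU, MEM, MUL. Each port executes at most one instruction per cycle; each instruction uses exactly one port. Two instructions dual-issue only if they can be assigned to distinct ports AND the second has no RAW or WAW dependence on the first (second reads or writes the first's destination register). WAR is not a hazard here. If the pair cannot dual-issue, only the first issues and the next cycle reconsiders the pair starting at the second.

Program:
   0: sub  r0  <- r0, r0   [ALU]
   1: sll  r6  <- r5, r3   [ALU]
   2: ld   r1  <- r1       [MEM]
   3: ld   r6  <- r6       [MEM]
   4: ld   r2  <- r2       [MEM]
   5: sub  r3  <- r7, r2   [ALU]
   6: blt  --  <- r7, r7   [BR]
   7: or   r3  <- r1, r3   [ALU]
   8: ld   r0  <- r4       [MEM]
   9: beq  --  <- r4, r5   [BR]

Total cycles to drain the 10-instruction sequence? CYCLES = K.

#0 head=0: sub.ALU;sll.ALU i0+i1 dual
#1 head=2: ld.MEM i2 no-port MEM/MEM
#2 head=3: ld.MEM i3 no-port MEM/MEM
#3 head=4: ld.MEM i4 RAW r2
#4 head=5: sub.ALU;blt.BR i5+i6 dual
#5 head=7: or.ALU;ld.MEM i7+i8 dual
#6 head=9: beq.BR i9 tail

CYCLES = 7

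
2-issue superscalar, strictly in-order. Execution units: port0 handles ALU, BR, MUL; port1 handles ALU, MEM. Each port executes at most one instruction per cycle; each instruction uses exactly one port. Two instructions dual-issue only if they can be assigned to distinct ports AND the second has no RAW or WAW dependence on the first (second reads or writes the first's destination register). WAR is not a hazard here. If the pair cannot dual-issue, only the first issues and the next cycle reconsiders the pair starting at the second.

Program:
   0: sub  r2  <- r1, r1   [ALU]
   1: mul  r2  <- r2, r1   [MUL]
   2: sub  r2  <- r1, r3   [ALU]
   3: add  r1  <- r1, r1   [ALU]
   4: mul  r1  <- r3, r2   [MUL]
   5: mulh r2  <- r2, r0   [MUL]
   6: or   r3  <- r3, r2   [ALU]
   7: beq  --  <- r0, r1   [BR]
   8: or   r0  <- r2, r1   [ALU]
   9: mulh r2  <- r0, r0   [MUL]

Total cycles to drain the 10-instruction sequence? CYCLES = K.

#0 head=0: sub.ALU i0 RAW+WAW r2
#1 head=1: mul.MUL i1 WAW r2
#2 head=2: sub.ALU+add.ALU i2+i3 2-wide
#3 head=4: mul.MUL i4 no-port MUL/MUL
#4 head=5: mulh.MUL i5 RAW r2
#5 head=6: or.ALU+beq.BR i6+i7 2-wide
#6 head=8: or.ALU i8 RAW r0
#7 head=9: mulh.MUL i9 tail

CYCLES = 8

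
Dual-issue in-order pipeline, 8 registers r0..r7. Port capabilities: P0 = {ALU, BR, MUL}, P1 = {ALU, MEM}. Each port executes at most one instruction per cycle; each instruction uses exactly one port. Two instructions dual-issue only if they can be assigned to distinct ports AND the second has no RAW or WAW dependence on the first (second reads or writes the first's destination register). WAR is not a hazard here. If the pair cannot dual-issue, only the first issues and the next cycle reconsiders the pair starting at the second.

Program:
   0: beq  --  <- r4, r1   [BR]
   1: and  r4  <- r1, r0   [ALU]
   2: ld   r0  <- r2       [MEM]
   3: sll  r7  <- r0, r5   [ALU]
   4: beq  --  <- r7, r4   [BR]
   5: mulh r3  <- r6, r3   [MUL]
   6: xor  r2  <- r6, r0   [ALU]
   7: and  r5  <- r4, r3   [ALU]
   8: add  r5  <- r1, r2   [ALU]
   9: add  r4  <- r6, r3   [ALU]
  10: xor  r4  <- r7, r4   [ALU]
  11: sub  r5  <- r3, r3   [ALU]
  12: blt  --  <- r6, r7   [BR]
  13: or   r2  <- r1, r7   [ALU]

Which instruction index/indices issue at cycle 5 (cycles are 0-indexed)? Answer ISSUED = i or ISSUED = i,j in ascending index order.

ISSUED = 7

0. beq and @i0+i1  | 2-wide
1. ld @i2  | RAW r0
2. sll @i3  | RAW r7
3. beq @i4  | no-port BR/MUL
4. mulh xor @i5+i6  | 2-wide
5. and @i7  | WAW r5
6. add add @i8+i9  | 2-wide
7. xor sub @i10+i11  | 2-wide
8. blt or @i12+i13  | 2-wide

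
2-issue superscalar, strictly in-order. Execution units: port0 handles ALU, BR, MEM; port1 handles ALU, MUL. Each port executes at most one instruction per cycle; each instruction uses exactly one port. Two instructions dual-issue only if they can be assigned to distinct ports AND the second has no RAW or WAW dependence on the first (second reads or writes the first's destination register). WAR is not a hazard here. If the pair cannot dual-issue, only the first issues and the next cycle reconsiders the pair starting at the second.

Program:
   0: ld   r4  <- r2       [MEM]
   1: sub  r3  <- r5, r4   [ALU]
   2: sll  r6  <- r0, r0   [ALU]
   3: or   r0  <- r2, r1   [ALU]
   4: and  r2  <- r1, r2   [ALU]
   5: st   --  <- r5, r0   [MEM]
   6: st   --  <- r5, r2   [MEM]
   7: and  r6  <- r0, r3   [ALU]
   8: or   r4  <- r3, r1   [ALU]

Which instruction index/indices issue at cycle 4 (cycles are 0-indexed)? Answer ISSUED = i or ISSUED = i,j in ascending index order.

ISSUED = 6,7

#0 head=0: ld i0 RAW r4
#1 head=1: sub/sll i1&i2 pair
#2 head=3: or/and i3&i4 pair
#3 head=5: st i5 no-port MEM/MEM
#4 head=6: st/and i6&i7 pair
#5 head=8: or i8 tail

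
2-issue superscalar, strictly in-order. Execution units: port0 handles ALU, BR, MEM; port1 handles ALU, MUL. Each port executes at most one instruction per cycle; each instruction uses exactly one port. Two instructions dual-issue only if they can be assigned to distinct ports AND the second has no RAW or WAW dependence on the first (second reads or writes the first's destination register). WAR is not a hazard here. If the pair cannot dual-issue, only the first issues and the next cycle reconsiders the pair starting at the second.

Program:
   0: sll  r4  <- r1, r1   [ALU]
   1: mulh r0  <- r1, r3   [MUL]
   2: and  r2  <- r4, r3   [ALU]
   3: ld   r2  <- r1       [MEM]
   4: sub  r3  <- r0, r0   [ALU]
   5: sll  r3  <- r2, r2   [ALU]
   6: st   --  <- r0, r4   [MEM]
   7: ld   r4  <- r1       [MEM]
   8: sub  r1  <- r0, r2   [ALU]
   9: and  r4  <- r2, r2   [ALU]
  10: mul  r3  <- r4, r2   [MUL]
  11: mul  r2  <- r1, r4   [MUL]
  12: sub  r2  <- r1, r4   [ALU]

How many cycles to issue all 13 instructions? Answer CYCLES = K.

CYCLES = 9

c0: i0+i1 sll.ALU;mulh.MUL  dual
c1: i2 and.ALU  WAW r2
c2: i3+i4 ld.MEM;sub.ALU  dual
c3: i5+i6 sll.ALU;st.MEM  dual
c4: i7+i8 ld.MEM;sub.ALU  dual
c5: i9 and.ALU  RAW r4
c6: i10 mul.MUL  no-port MUL/MUL
c7: i11 mul.MUL  WAW r2
c8: i12 sub.ALU  tail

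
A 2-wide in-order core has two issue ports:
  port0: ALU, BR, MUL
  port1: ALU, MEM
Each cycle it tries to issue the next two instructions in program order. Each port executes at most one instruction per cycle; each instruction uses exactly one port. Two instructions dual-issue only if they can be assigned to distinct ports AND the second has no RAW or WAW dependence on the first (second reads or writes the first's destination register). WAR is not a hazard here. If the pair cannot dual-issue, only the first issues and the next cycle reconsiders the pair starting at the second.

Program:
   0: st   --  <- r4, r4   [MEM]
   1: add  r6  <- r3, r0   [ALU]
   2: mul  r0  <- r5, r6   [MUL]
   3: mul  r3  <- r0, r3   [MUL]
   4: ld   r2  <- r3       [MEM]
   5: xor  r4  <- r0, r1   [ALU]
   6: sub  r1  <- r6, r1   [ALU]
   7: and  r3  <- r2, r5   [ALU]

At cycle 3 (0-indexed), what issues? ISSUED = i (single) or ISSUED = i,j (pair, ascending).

ISSUED = 4,5

#0 head=0: st;add i0+i1 2-wide
#1 head=2: mul i2 no-port MUL/MUL
#2 head=3: mul i3 RAW r3
#3 head=4: ld;xor i4+i5 2-wide
#4 head=6: sub;and i6+i7 2-wide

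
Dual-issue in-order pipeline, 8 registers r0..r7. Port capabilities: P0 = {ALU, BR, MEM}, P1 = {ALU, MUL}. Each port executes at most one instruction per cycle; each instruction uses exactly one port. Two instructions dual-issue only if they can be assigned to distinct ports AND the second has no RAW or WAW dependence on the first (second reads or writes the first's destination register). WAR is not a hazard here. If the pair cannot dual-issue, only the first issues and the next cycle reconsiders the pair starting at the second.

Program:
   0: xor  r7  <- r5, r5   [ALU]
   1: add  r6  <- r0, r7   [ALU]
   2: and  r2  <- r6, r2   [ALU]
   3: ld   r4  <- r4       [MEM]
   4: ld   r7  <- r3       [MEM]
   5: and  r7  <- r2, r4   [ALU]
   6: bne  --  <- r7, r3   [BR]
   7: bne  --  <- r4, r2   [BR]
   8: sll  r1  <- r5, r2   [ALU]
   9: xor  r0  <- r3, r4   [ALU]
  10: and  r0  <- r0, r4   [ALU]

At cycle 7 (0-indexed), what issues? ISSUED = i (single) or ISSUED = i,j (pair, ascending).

ISSUED = 9

0. xor @i0  | RAW r7
1. add @i1  | RAW r6
2. and/ld @i2,i3  | 2-wide
3. ld @i4  | WAW r7
4. and @i5  | RAW r7
5. bne @i6  | no-port BR/BR
6. bne/sll @i7,i8  | 2-wide
7. xor @i9  | RAW+WAW r0
8. and @i10  | tail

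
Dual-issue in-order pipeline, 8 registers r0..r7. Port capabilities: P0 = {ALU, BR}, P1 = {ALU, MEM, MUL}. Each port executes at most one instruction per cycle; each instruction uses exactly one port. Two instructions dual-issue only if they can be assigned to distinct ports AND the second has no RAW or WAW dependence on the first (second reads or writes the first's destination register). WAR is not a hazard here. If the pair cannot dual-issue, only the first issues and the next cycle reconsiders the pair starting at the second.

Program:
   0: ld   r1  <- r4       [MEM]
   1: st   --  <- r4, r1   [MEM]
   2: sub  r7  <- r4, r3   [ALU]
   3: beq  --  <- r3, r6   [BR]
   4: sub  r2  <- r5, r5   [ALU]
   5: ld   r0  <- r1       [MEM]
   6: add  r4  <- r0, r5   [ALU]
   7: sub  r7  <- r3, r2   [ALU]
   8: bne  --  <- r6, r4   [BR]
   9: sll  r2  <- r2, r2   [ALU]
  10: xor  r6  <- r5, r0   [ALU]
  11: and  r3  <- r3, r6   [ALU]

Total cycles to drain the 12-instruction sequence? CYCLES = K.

  cy0 -> i0 (ld) no-port MEM/MEM
  cy1 -> i1+i2 (st+sub) pair
  cy2 -> i3+i4 (beq+sub) pair
  cy3 -> i5 (ld) RAW r0
  cy4 -> i6+i7 (add+sub) pair
  cy5 -> i8+i9 (bne+sll) pair
  cy6 -> i10 (xor) RAW r6
  cy7 -> i11 (and) tail

CYCLES = 8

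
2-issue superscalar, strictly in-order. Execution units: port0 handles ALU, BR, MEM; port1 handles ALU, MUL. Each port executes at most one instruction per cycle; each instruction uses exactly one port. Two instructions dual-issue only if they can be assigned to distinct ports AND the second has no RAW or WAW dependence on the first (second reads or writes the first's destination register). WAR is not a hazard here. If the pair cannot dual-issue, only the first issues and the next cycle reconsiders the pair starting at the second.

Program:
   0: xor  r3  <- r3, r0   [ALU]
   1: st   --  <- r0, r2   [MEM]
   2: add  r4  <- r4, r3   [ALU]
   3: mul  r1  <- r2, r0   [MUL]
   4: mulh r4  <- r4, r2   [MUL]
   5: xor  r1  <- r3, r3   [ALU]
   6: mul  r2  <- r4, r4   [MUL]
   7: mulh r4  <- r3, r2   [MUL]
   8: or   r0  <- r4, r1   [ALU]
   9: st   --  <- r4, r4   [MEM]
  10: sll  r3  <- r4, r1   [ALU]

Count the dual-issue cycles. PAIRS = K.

t=0 i0+i1:xor.ALU/st.MEM ; 2-wide
t=1 i2+i3:add.ALU/mul.MUL ; 2-wide
t=2 i4+i5:mulh.MUL/xor.ALU ; 2-wide
t=3 i6:mul.MUL ; no-port MUL/MUL
t=4 i7:mulh.MUL ; RAW r4
t=5 i8+i9:or.ALU/st.MEM ; 2-wide
t=6 i10:sll.ALU ; tail

PAIRS = 4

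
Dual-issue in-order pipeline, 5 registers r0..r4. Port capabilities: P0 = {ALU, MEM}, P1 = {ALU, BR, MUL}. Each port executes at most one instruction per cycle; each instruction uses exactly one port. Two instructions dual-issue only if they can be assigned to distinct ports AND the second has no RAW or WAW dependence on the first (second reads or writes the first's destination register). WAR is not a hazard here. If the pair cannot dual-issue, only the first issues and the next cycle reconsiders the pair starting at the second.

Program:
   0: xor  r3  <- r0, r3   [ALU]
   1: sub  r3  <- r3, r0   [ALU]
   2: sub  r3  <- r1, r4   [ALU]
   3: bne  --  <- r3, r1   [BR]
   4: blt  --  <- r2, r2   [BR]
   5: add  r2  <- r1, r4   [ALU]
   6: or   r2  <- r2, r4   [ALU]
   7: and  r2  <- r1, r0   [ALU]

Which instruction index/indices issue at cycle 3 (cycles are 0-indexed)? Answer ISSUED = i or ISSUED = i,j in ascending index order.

#0 head=0: xor i0 RAW+WAW r3
#1 head=1: sub i1 WAW r3
#2 head=2: sub i2 RAW r3
#3 head=3: bne i3 no-port BR/BR
#4 head=4: blt add i4+i5 pair
#5 head=6: or i6 WAW r2
#6 head=7: and i7 tail

ISSUED = 3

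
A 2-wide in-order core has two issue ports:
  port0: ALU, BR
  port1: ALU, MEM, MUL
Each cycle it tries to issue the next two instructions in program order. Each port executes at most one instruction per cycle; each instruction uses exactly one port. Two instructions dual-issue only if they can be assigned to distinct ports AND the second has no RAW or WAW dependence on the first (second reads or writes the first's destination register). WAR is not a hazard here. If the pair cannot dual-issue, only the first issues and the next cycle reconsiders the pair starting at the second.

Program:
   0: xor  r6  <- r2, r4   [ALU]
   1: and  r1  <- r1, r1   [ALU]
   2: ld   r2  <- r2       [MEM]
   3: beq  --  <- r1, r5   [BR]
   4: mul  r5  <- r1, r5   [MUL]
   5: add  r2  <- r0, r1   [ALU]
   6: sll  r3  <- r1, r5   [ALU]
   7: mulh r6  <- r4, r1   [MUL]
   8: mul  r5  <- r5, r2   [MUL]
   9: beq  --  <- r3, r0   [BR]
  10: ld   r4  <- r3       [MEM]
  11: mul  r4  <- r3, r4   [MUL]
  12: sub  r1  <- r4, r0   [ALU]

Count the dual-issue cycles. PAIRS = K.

t=0 i0/i1:xor+and ; pair
t=1 i2/i3:ld+beq ; pair
t=2 i4/i5:mul+add ; pair
t=3 i6/i7:sll+mulh ; pair
t=4 i8/i9:mul+beq ; pair
t=5 i10:ld ; no-port MEM/MUL
t=6 i11:mul ; RAW r4
t=7 i12:sub ; tail

PAIRS = 5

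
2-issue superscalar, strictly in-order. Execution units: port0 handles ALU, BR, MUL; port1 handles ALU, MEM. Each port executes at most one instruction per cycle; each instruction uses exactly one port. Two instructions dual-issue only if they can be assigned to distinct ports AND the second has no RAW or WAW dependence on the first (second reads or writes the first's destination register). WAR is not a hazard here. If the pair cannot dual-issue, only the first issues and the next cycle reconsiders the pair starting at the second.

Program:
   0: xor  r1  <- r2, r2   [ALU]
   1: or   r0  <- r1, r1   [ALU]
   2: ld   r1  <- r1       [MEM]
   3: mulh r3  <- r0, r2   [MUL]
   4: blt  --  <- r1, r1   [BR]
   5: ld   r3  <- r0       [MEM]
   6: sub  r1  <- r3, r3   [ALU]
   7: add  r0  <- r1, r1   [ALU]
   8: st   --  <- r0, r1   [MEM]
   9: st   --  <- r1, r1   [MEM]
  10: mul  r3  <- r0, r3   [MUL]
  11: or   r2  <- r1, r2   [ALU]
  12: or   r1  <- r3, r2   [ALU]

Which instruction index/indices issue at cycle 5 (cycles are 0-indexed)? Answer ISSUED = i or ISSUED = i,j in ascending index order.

ISSUED = 7

c0: i0 xor.ALU  RAW r1
c1: i1,i2 or.ALU+ld.MEM  pair
c2: i3 mulh.MUL  no-port MUL/BR
c3: i4,i5 blt.BR+ld.MEM  pair
c4: i6 sub.ALU  RAW r1
c5: i7 add.ALU  RAW r0
c6: i8 st.MEM  no-port MEM/MEM
c7: i9,i10 st.MEM+mul.MUL  pair
c8: i11 or.ALU  RAW r2
c9: i12 or.ALU  tail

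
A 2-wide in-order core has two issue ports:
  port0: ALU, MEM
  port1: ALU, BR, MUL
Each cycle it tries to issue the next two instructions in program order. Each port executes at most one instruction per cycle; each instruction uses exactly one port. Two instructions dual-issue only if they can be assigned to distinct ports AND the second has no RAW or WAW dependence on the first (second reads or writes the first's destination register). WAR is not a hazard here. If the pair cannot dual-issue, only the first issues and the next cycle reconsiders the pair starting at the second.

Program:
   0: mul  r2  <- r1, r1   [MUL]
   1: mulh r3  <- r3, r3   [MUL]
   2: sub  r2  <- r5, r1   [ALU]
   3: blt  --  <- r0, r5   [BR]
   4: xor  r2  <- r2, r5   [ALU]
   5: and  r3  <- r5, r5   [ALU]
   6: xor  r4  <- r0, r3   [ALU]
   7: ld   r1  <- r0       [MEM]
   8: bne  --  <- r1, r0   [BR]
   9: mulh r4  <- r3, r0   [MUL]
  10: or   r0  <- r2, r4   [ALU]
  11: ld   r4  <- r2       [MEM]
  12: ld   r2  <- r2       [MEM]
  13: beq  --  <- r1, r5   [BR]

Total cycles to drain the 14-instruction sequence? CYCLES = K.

CYCLES = 9

#0 head=0: mul i0 no-port MUL/MUL
#1 head=1: mulh/sub i1/i2 2-wide
#2 head=3: blt/xor i3/i4 2-wide
#3 head=5: and i5 RAW r3
#4 head=6: xor/ld i6/i7 2-wide
#5 head=8: bne i8 no-port BR/MUL
#6 head=9: mulh i9 RAW r4
#7 head=10: or/ld i10/i11 2-wide
#8 head=12: ld/beq i12/i13 2-wide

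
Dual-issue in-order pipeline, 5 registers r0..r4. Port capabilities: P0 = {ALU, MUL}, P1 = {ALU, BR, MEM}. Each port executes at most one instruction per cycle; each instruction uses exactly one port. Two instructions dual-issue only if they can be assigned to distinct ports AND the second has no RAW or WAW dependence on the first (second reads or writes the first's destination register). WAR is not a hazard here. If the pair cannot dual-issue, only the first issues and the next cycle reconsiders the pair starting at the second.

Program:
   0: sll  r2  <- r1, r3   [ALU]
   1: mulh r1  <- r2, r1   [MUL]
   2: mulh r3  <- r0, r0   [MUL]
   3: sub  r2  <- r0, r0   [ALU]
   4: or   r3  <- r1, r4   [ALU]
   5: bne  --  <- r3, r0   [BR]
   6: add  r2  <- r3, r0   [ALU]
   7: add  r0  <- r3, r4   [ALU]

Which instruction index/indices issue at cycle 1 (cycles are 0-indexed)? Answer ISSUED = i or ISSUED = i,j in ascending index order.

c0: i0 sll.ALU  RAW r2
c1: i1 mulh.MUL  no-port MUL/MUL
c2: i2&i3 mulh.MUL sub.ALU  pair
c3: i4 or.ALU  RAW r3
c4: i5&i6 bne.BR add.ALU  pair
c5: i7 add.ALU  tail

ISSUED = 1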